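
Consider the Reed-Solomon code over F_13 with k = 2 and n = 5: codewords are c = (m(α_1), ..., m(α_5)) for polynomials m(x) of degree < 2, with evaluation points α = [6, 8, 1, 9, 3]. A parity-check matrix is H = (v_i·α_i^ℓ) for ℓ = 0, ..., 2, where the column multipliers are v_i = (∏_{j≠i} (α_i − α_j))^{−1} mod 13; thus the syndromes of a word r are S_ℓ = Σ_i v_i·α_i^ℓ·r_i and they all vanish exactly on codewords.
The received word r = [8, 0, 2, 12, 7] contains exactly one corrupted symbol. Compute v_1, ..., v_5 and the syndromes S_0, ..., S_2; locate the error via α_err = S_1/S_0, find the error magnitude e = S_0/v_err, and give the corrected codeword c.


S = (3, 1, 9), error at position 4, error magnitude e = 3, c = [8, 0, 2, 9, 7].

Step 1: column multipliers v_i = (∏_{j≠i}(α_i − α_j))^{−1} mod 13.
  i = 1 (α = 6): (6−8)(6−1)(6−9)(6−3) = (−2)·5·(−3)·3 = 90 ≡ 12, so v_1 = 12^{−1} = 12 (mod 13).
  i = 2 (α = 8): (8−6)(8−1)(8−9)(8−3) = 2·7·(−1)·5 = −70 ≡ 8, so v_2 = 8^{−1} = 5 (mod 13).
  i = 3 (α = 1): (1−6)(1−8)(1−9)(1−3) = (−5)·(−7)·(−8)·(−2) = 560 ≡ 1, so v_3 = 1^{−1} = 1 (mod 13).
  i = 4 (α = 9): (9−6)(9−8)(9−1)(9−3) = 3·1·8·6 = 144 ≡ 1, so v_4 = 1^{−1} = 1 (mod 13).
  i = 5 (α = 3): (3−6)(3−8)(3−1)(3−9) = (−3)·(−5)·2·(−6) = −180 ≡ 2, so v_5 = 2^{−1} = 7 (mod 13).
  v = [12, 5, 1, 1, 7].
Step 2: syndromes of r = [8, 0, 2, 12, 7] (all sums mod 13).
  S_0 = Σ v_i r_i = 12·8 + 5·0 + 1·2 + 1·12 + 7·7 = 159 ≡ 3.
  S_1 = Σ v_i α_i r_i = 12·6·8 + 5·8·0 + 1·1·2 + 1·9·12 + 7·3·7 = 833 ≡ 1.
  α_i^2 mod 13 = [10, 12, 1, 3, 9].
  S_2 = Σ v_i α_i^2 r_i = 12·10·8 + 5·12·0 + 1·1·2 + 1·3·12 + 7·9·7 = 1439 ≡ 9.
  S = (3, 1, 9) ≠ 0, so r is not a codeword (an error is present).
Step 3: locate the error. For a single error e at position i, S_ℓ = v_i·e·α_i^ℓ, so α_err = S_1/S_0.
  S_0^{−1} = 3^{−1} = 9 (mod 13), so α_err = 1·9 = 9 ≡ 9 = α_4. Error position i = 4.
  Consistency check: S_2/S_1 = 9·1 = 9 ≡ 9 = α_err ✓ (single-error assumption holds).
Step 4: error magnitude e = S_0/v_4 = S_0·∏_{j≠4}(α_4 − α_j) = 3·1 = 3 ≡ 3 (mod 13).
Step 5: correct position 4: c_4 = r_4 − e = 12 − 3 ≡ 9 (mod 13). Hence c = [8, 0, 2, 9, 7].
  Check: interpolating c through the α_i gives m(x) = 6 + 9·x (degree < 2) with m(α_i) = c_i for every i, so c is indeed a codeword.


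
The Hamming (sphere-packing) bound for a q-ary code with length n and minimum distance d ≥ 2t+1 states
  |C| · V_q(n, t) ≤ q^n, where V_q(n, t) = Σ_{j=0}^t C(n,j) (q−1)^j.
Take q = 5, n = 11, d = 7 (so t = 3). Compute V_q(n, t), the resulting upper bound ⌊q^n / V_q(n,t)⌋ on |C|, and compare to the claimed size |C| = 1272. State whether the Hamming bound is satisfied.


V_q(n, t) = 11485, q^n = 48828125, Hamming bound = 4251, |C| = 1272 ≤ bound (satisfied).

Step 1: Compute V_q(n, t) = Σ_{j=0}^3 C(n, j) (q−1)^j.
  j = 0: C(11,0)·(4)^0 = 1·1 = 1.
  j = 1: C(11,1)·(4)^1 = 11·4 = 44.
  j = 2: C(11,2)·(4)^2 = 55·16 = 880.
  j = 3: C(11,3)·(4)^3 = 165·64 = 10560.
  V_q(n, t) = 1 + 44 + 880 + 10560 = 11485.
Step 2: q^n = 5^11 = 48828125.
Step 3: Hamming bound ⌊q^n / V_q(n,t)⌋ = ⌊48828125/11485⌋ = 4251.
Step 4: Compare |C| = 1272 to 4251: satisfied.
The claimed |C| lies below the Hamming bound.


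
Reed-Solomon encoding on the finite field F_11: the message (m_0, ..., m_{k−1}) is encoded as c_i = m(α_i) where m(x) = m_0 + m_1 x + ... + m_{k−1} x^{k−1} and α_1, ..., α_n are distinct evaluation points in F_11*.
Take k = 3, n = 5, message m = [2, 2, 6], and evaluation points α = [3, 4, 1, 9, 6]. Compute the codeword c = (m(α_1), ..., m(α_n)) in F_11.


c = [7, 7, 10, 0, 10]

Message polynomial: m(x) = 2 + 2·x + 6·x^2 (mod 11).
For each evaluation point α_i, compute m(α_i) mod 11:
  α_1 = 3: Horner steps 6 → 9 → 7, so m(3) = 7.
  α_2 = 4: Horner steps 6 → 4 → 7, so m(4) = 7.
  α_3 = 1: Horner steps 6 → 8 → 10, so m(1) = 10.
  α_4 = 9: Horner steps 6 → 1 → 0, so m(9) = 0.
  α_5 = 6: Horner steps 6 → 5 → 10, so m(6) = 10.
Codeword c = [7, 7, 10, 0, 10] ∈ F_11^5.


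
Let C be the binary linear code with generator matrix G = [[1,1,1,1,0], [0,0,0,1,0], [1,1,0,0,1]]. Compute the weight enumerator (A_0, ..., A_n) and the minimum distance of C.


Weight distribution: A_0 = 1, A_1 = 1, A_2 = 1, A_3 = 3, A_4 = 2. Minimum distance d = 1.

Enumerate all 2^3 = 8 messages m ∈ F_2^3.
For each, compute codeword c = mG in F_2^5, then tally its weight.
  m = 000 → c = 00000, weight = 0.
  m = 100 → c = 11110, weight = 4.
  m = 010 → c = 00010, weight = 1.
  m = 110 → c = 11100, weight = 3.
  m = 001 → c = 11001, weight = 3.
  m = 101 → c = 00111, weight = 3.
  m = 011 → c = 11011, weight = 4.
  m = 111 → c = 00101, weight = 2.
Tally weights:
  weight 0: 1 codewords.
  weight 1: 1 codewords.
  weight 2: 1 codewords.
  weight 3: 3 codewords.
  weight 4: 2 codewords.
Minimum distance d = smallest w > 0 with A_w > 0 = 1.
Sanity: Σ A_w = 8 = 2^3 = 8 ✓.


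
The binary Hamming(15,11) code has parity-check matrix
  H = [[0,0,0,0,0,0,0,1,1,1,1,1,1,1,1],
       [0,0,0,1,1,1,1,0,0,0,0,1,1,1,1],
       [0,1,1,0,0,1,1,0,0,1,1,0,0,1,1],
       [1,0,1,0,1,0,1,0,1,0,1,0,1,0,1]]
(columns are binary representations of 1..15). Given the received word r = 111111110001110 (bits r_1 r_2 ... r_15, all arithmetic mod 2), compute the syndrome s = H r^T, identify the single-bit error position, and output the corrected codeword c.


s = (0, 1, 1, 1)^T, error position = 7, corrected codeword c = 111111010001110

Compute s = H r^T mod 2 one row at a time:
  s_1 = 1 + 0 + 0 + 0 + 1 + 1 + 1 + 0 = 4 ≡ 0 (mod 2).
  s_2 = 1 + 1 + 1 + 1 + 1 + 1 + 1 + 0 = 7 ≡ 1 (mod 2).
  s_3 = 1 + 1 + 1 + 1 + 0 + 0 + 1 + 0 = 5 ≡ 1 (mod 2).
  s_4 = 1 + 1 + 1 + 1 + 0 + 0 + 1 + 0 = 5 ≡ 1 (mod 2).
s = (0, 1, 1, 1)^T — this equals column 7 of H (binary 0111), so error is at position 7.
Correct: flip bit 7 of r = 111111110001110 to get c = 111111010001110.


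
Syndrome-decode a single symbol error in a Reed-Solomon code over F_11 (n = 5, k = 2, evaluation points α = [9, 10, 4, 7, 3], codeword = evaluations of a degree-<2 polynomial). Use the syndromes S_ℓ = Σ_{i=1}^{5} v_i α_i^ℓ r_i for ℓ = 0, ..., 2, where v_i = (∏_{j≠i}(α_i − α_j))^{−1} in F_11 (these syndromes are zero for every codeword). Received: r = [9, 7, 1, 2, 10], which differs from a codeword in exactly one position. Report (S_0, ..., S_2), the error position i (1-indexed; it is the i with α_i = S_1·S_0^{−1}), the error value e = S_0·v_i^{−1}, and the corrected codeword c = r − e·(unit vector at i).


S = (9, 3, 1), error at position 3, error magnitude e = 4, c = [9, 7, 8, 2, 10].

Step 1: column multipliers v_i = (∏_{j≠i}(α_i − α_j))^{−1} mod 11.
  i = 1 (α = 9): (9−10)(9−4)(9−7)(9−3) = (−1)·5·2·6 = −60 ≡ 6, so v_1 = 6^{−1} = 2 (mod 11).
  i = 2 (α = 10): (10−9)(10−4)(10−7)(10−3) = 1·6·3·7 = 126 ≡ 5, so v_2 = 5^{−1} = 9 (mod 11).
  i = 3 (α = 4): (4−9)(4−10)(4−7)(4−3) = (−5)·(−6)·(−3)·1 = −90 ≡ 9, so v_3 = 9^{−1} = 5 (mod 11).
  i = 4 (α = 7): (7−9)(7−10)(7−4)(7−3) = (−2)·(−3)·3·4 = 72 ≡ 6, so v_4 = 6^{−1} = 2 (mod 11).
  i = 5 (α = 3): (3−9)(3−10)(3−4)(3−7) = (−6)·(−7)·(−1)·(−4) = 168 ≡ 3, so v_5 = 3^{−1} = 4 (mod 11).
  v = [2, 9, 5, 2, 4].
Step 2: syndromes of r = [9, 7, 1, 2, 10] (all sums mod 11).
  S_0 = Σ v_i r_i = 2·9 + 9·7 + 5·1 + 2·2 + 4·10 = 130 ≡ 9.
  S_1 = Σ v_i α_i r_i = 2·9·9 + 9·10·7 + 5·4·1 + 2·7·2 + 4·3·10 = 960 ≡ 3.
  α_i^2 mod 11 = [4, 1, 5, 5, 9].
  S_2 = Σ v_i α_i^2 r_i = 2·4·9 + 9·1·7 + 5·5·1 + 2·5·2 + 4·9·10 = 540 ≡ 1.
  S = (9, 3, 1) ≠ 0, so r is not a codeword (an error is present).
Step 3: locate the error. For a single error e at position i, S_ℓ = v_i·e·α_i^ℓ, so α_err = S_1/S_0.
  S_0^{−1} = 9^{−1} = 5 (mod 11), so α_err = 3·5 = 15 ≡ 4 = α_3. Error position i = 3.
  Consistency check: S_2/S_1 = 1·4 = 4 ≡ 4 = α_err ✓ (single-error assumption holds).
Step 4: error magnitude e = S_0/v_3 = S_0·∏_{j≠3}(α_3 − α_j) = 9·9 = 81 ≡ 4 (mod 11).
Step 5: correct position 3: c_3 = r_3 − e = 1 − 4 ≡ 8 (mod 11). Hence c = [9, 7, 8, 2, 10].
  Check: interpolating c through the α_i gives m(x) = 5 + 9·x (degree < 2) with m(α_i) = c_i for every i, so c is indeed a codeword.


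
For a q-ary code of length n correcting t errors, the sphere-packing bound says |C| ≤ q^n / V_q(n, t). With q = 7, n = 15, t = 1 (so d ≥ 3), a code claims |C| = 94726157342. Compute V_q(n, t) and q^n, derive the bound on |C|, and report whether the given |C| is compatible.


V_q(n, t) = 91, q^n = 4747561509943, Hamming bound = 52171005603, |C| = 94726157342 > bound (violated).

Step 1: Compute V_q(n, t) = Σ_{j=0}^1 C(n, j) (q−1)^j.
  j = 0: C(15,0)·(6)^0 = 1·1 = 1.
  j = 1: C(15,1)·(6)^1 = 15·6 = 90.
  V_q(n, t) = 1 + 90 = 91.
Step 2: q^n = 7^15 = 4747561509943.
Step 3: Hamming bound ⌊q^n / V_q(n,t)⌋ = ⌊4747561509943/91⌋ = 52171005603.
Step 4: Compare |C| = 94726157342 to 52171005603: violated.
The claimed |C| lies above the Hamming bound, so no 7-ary code of length 15 with d ≥ 3 can have 94726157342 codewords.


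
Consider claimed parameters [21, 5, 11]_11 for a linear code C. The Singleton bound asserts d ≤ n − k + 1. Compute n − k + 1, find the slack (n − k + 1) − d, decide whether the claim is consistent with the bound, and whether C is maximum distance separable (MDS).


Singleton RHS = n − k + 1 = 17, slack = 6, bound satisfied, not MDS.

Singleton bound: d ≤ n − k + 1.
Here n = 21, k = 5, so n − k + 1 = 17.
Given d = 11, check d ≤ 17: YES.
Slack = (n − k + 1) − d = 6.
The code is NOT MDS (slack = 6 > 0).
Description: the claimed parameters are [21, 5, 11]_11; such a code would be non-MDS.


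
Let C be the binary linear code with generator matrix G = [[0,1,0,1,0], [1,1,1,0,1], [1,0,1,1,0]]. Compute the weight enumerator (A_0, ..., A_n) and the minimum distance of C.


Weight distribution: A_0 = 1, A_1 = 1, A_2 = 1, A_3 = 3, A_4 = 2. Minimum distance d = 1.

Enumerate all 2^3 = 8 messages m ∈ F_2^3.
For each, compute codeword c = mG in F_2^5, then tally its weight.
  m = 000 → c = 00000, weight = 0.
  m = 100 → c = 01010, weight = 2.
  m = 010 → c = 11101, weight = 4.
  m = 110 → c = 10111, weight = 4.
  m = 001 → c = 10110, weight = 3.
  m = 101 → c = 11100, weight = 3.
  m = 011 → c = 01011, weight = 3.
  m = 111 → c = 00001, weight = 1.
Tally weights:
  weight 0: 1 codewords.
  weight 1: 1 codewords.
  weight 2: 1 codewords.
  weight 3: 3 codewords.
  weight 4: 2 codewords.
Minimum distance d = smallest w > 0 with A_w > 0 = 1.
Sanity: Σ A_w = 8 = 2^3 = 8 ✓.


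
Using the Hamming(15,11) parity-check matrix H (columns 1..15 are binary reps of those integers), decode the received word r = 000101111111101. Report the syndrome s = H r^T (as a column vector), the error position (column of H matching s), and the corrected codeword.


s = (1, 0, 1, 1)^T, error position = 11, corrected codeword c = 000101111101101

Compute s = H r^T mod 2 one row at a time:
  s_1 = 1 + 1 + 1 + 1 + 1 + 1 + 0 + 1 = 7 ≡ 1 (mod 2).
  s_2 = 1 + 0 + 1 + 1 + 1 + 1 + 0 + 1 = 6 ≡ 0 (mod 2).
  s_3 = 0 + 0 + 1 + 1 + 1 + 1 + 0 + 1 = 5 ≡ 1 (mod 2).
  s_4 = 0 + 0 + 0 + 1 + 1 + 1 + 1 + 1 = 5 ≡ 1 (mod 2).
s = (1, 0, 1, 1)^T — this equals column 11 of H (binary 1011), so error is at position 11.
Correct: flip bit 11 of r = 000101111111101 to get c = 000101111101101.


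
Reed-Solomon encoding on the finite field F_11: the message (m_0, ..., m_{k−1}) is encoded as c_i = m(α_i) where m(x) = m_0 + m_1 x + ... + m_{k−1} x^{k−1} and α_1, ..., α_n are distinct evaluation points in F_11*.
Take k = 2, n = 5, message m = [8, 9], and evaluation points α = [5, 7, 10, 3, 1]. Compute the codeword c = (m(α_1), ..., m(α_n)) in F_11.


c = [9, 5, 10, 2, 6]

Message polynomial: m(x) = 8 + 9·x (mod 11).
For each evaluation point α_i, compute m(α_i) mod 11:
  α_1 = 5: Horner steps 9 → 9, so m(5) = 9.
  α_2 = 7: Horner steps 9 → 5, so m(7) = 5.
  α_3 = 10: Horner steps 9 → 10, so m(10) = 10.
  α_4 = 3: Horner steps 9 → 2, so m(3) = 2.
  α_5 = 1: Horner steps 9 → 6, so m(1) = 6.
Codeword c = [9, 5, 10, 2, 6] ∈ F_11^5.


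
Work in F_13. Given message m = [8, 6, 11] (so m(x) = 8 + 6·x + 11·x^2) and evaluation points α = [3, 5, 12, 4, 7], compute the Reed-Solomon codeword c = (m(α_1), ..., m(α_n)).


c = [8, 1, 0, 0, 4]

Message polynomial: m(x) = 8 + 6·x + 11·x^2 (mod 13).
For each evaluation point α_i, compute m(α_i) mod 13:
  α_1 = 3: Horner steps 11 → 0 → 8, so m(3) = 8.
  α_2 = 5: Horner steps 11 → 9 → 1, so m(5) = 1.
  α_3 = 12: Horner steps 11 → 8 → 0, so m(12) = 0.
  α_4 = 4: Horner steps 11 → 11 → 0, so m(4) = 0.
  α_5 = 7: Horner steps 11 → 5 → 4, so m(7) = 4.
Codeword c = [8, 1, 0, 0, 4] ∈ F_13^5.


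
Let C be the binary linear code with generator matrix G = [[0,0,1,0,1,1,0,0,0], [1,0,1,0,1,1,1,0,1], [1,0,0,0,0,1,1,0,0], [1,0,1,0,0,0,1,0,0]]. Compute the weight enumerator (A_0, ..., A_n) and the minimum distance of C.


Weight distribution: A_0 = 1, A_1 = 1, A_2 = 3, A_3 = 6, A_4 = 3, A_5 = 1, A_6 = 1. Minimum distance d = 1.

Enumerate all 2^4 = 16 messages m ∈ F_2^4.
For each, compute codeword c = mG in F_2^9, then tally its weight.
  m = 0000 → c = 000000000, weight = 0.
  m = 1000 → c = 001011000, weight = 3.
  m = 0100 → c = 101011101, weight = 6.
  m = 1100 → c = 100000101, weight = 3.
  m = 0010 → c = 100001100, weight = 3.
  m = 1010 → c = 101010100, weight = 4.
  m = 0110 → c = 001010001, weight = 3.
  m = 1110 → c = 000001001, weight = 2.
  m = 0001 → c = 101000100, weight = 3.
  m = 1001 → c = 100011100, weight = 4.
  m = 0101 → c = 000011001, weight = 3.
  m = 1101 → c = 001000001, weight = 2.
  m = 0011 → c = 001001000, weight = 2.
  m = 1011 → c = 000010000, weight = 1.
  m = 0111 → c = 100010101, weight = 4.
  m = 1111 → c = 101001101, weight = 5.
Tally weights:
  weight 0: 1 codewords.
  weight 1: 1 codewords.
  weight 2: 3 codewords.
  weight 3: 6 codewords.
  weight 4: 3 codewords.
  weight 5: 1 codewords.
  weight 6: 1 codewords.
Minimum distance d = smallest w > 0 with A_w > 0 = 1.
Sanity: Σ A_w = 16 = 2^4 = 16 ✓.


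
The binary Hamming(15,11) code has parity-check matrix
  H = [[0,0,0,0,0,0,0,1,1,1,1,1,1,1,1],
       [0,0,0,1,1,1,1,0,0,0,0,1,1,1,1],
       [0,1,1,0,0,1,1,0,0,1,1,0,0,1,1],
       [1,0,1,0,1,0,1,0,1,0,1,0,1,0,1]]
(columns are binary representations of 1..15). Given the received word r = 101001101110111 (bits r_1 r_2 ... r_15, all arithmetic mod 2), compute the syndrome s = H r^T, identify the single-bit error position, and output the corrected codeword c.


s = (0, 1, 1, 1)^T, error position = 7, corrected codeword c = 101001001110111

Compute s = H r^T mod 2 one row at a time:
  s_1 = 0 + 1 + 1 + 1 + 0 + 1 + 1 + 1 = 6 ≡ 0 (mod 2).
  s_2 = 0 + 0 + 1 + 1 + 0 + 1 + 1 + 1 = 5 ≡ 1 (mod 2).
  s_3 = 0 + 1 + 1 + 1 + 1 + 1 + 1 + 1 = 7 ≡ 1 (mod 2).
  s_4 = 1 + 1 + 0 + 1 + 1 + 1 + 1 + 1 = 7 ≡ 1 (mod 2).
s = (0, 1, 1, 1)^T — this equals column 7 of H (binary 0111), so error is at position 7.
Correct: flip bit 7 of r = 101001101110111 to get c = 101001001110111.


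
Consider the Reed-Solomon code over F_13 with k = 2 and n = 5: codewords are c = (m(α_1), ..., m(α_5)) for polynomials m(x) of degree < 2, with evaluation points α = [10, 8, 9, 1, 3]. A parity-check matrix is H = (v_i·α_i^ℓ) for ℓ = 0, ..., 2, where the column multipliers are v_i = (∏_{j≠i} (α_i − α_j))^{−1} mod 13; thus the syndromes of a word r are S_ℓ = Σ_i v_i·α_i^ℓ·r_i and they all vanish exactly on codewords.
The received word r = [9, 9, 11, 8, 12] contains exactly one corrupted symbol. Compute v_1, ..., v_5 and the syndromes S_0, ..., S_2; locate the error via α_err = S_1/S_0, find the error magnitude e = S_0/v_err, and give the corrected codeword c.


S = (1, 10, 9), error at position 1, error magnitude e = 9, c = [0, 9, 11, 8, 12].

Step 1: column multipliers v_i = (∏_{j≠i}(α_i − α_j))^{−1} mod 13.
  i = 1 (α = 10): (10−8)(10−9)(10−1)(10−3) = 2·1·9·7 = 126 ≡ 9, so v_1 = 9^{−1} = 3 (mod 13).
  i = 2 (α = 8): (8−10)(8−9)(8−1)(8−3) = (−2)·(−1)·7·5 = 70 ≡ 5, so v_2 = 5^{−1} = 8 (mod 13).
  i = 3 (α = 9): (9−10)(9−8)(9−1)(9−3) = (−1)·1·8·6 = −48 ≡ 4, so v_3 = 4^{−1} = 10 (mod 13).
  i = 4 (α = 1): (1−10)(1−8)(1−9)(1−3) = (−9)·(−7)·(−8)·(−2) = 1008 ≡ 7, so v_4 = 7^{−1} = 2 (mod 13).
  i = 5 (α = 3): (3−10)(3−8)(3−9)(3−1) = (−7)·(−5)·(−6)·2 = −420 ≡ 9, so v_5 = 9^{−1} = 3 (mod 13).
  v = [3, 8, 10, 2, 3].
Step 2: syndromes of r = [9, 9, 11, 8, 12] (all sums mod 13).
  S_0 = Σ v_i r_i = 3·9 + 8·9 + 10·11 + 2·8 + 3·12 = 261 ≡ 1.
  S_1 = Σ v_i α_i r_i = 3·10·9 + 8·8·9 + 10·9·11 + 2·1·8 + 3·3·12 = 1960 ≡ 10.
  α_i^2 mod 13 = [9, 12, 3, 1, 9].
  S_2 = Σ v_i α_i^2 r_i = 3·9·9 + 8·12·9 + 10·3·11 + 2·1·8 + 3·9·12 = 1777 ≡ 9.
  S = (1, 10, 9) ≠ 0, so r is not a codeword (an error is present).
Step 3: locate the error. For a single error e at position i, S_ℓ = v_i·e·α_i^ℓ, so α_err = S_1/S_0.
  S_0^{−1} = 1^{−1} = 1 (mod 13), so α_err = 10·1 = 10 ≡ 10 = α_1. Error position i = 1.
  Consistency check: S_2/S_1 = 9·4 = 36 ≡ 10 = α_err ✓ (single-error assumption holds).
Step 4: error magnitude e = S_0/v_1 = S_0·∏_{j≠1}(α_1 − α_j) = 1·9 = 9 ≡ 9 (mod 13).
Step 5: correct position 1: c_1 = r_1 − e = 9 − 9 ≡ 0 (mod 13). Hence c = [0, 9, 11, 8, 12].
  Check: interpolating c through the α_i gives m(x) = 6 + 2·x (degree < 2) with m(α_i) = c_i for every i, so c is indeed a codeword.


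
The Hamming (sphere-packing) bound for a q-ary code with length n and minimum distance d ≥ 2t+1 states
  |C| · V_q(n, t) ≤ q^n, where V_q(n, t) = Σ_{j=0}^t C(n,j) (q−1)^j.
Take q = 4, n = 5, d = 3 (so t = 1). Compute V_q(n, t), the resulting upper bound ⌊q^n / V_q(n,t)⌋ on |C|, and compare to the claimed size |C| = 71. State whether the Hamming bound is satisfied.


V_q(n, t) = 16, q^n = 1024, Hamming bound = 64, |C| = 71 > bound (violated).

Step 1: Compute V_q(n, t) = Σ_{j=0}^1 C(n, j) (q−1)^j.
  j = 0: C(5,0)·(3)^0 = 1·1 = 1.
  j = 1: C(5,1)·(3)^1 = 5·3 = 15.
  V_q(n, t) = 1 + 15 = 16.
Step 2: q^n = 4^5 = 1024.
Step 3: Hamming bound ⌊q^n / V_q(n,t)⌋ = ⌊1024/16⌋ = 64.
Step 4: Compare |C| = 71 to 64: violated.
The claimed |C| lies above the Hamming bound, so no 4-ary code of length 5 with d ≥ 3 can have 71 codewords.


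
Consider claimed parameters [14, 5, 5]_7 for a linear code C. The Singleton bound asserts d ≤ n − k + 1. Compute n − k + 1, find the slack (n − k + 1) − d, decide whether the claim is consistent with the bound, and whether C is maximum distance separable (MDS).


Singleton RHS = n − k + 1 = 10, slack = 5, bound satisfied, not MDS.

Singleton bound: d ≤ n − k + 1.
Here n = 14, k = 5, so n − k + 1 = 10.
Given d = 5, check d ≤ 10: YES.
Slack = (n − k + 1) − d = 5.
The code is NOT MDS (slack = 5 > 0).
Description: the claimed parameters are [14, 5, 5]_7; such a code would be non-MDS.


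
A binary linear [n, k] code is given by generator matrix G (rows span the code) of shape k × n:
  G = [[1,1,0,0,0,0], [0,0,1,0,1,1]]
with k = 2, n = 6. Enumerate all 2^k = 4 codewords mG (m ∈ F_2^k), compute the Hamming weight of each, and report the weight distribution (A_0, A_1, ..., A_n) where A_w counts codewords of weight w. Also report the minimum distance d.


Weight distribution: A_0 = 1, A_2 = 1, A_3 = 1, A_5 = 1. Minimum distance d = 2.

Enumerate all 2^2 = 4 messages m ∈ F_2^2.
For each, compute codeword c = mG in F_2^6, then tally its weight.
  m = 00 → c = 000000, weight = 0.
  m = 10 → c = 110000, weight = 2.
  m = 01 → c = 001011, weight = 3.
  m = 11 → c = 111011, weight = 5.
Tally weights:
  weight 0: 1 codewords.
  weight 2: 1 codewords.
  weight 3: 1 codewords.
  weight 5: 1 codewords.
Minimum distance d = smallest w > 0 with A_w > 0 = 2.
Sanity: Σ A_w = 4 = 2^2 = 4 ✓.


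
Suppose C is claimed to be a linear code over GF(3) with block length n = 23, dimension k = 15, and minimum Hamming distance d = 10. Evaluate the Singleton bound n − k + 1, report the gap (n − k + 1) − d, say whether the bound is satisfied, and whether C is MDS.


Singleton RHS = n − k + 1 = 9, slack = -1, bound violated (no such code; not MDS).

Singleton bound: d ≤ n − k + 1.
Here n = 23, k = 15, so n − k + 1 = 9.
Given d = 10, check d ≤ 9: NO.
Slack = (n − k + 1) − d = -1.
The slack is negative: d = 10 exceeds n − k + 1 = 9 by 1, so the Singleton bound is violated and no linear [23, 15, 10]_3 code can exist. In particular it is not MDS (MDS requires d = n − k + 1 exactly).
Description: the claimed parameters are [23, 15, 10]_3; such a code would be impossible (violates the Singleton bound).


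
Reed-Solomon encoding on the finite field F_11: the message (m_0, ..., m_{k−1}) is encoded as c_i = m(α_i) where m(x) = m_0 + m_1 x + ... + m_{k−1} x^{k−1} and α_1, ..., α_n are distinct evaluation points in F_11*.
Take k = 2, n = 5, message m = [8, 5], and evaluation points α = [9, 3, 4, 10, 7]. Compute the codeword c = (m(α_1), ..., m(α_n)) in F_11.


c = [9, 1, 6, 3, 10]

Message polynomial: m(x) = 8 + 5·x (mod 11).
For each evaluation point α_i, compute m(α_i) mod 11:
  α_1 = 9: Horner steps 5 → 9, so m(9) = 9.
  α_2 = 3: Horner steps 5 → 1, so m(3) = 1.
  α_3 = 4: Horner steps 5 → 6, so m(4) = 6.
  α_4 = 10: Horner steps 5 → 3, so m(10) = 3.
  α_5 = 7: Horner steps 5 → 10, so m(7) = 10.
Codeword c = [9, 1, 6, 3, 10] ∈ F_11^5.


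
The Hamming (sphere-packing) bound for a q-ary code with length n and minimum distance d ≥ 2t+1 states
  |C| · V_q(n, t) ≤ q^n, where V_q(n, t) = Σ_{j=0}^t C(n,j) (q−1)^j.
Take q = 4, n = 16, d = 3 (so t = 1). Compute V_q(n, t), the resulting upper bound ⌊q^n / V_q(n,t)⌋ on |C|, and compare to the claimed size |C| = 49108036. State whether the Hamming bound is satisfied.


V_q(n, t) = 49, q^n = 4294967296, Hamming bound = 87652393, |C| = 49108036 ≤ bound (satisfied).

Step 1: Compute V_q(n, t) = Σ_{j=0}^1 C(n, j) (q−1)^j.
  j = 0: C(16,0)·(3)^0 = 1·1 = 1.
  j = 1: C(16,1)·(3)^1 = 16·3 = 48.
  V_q(n, t) = 1 + 48 = 49.
Step 2: q^n = 4^16 = 4294967296.
Step 3: Hamming bound ⌊q^n / V_q(n,t)⌋ = ⌊4294967296/49⌋ = 87652393.
Step 4: Compare |C| = 49108036 to 87652393: satisfied.
The claimed |C| lies below the Hamming bound.


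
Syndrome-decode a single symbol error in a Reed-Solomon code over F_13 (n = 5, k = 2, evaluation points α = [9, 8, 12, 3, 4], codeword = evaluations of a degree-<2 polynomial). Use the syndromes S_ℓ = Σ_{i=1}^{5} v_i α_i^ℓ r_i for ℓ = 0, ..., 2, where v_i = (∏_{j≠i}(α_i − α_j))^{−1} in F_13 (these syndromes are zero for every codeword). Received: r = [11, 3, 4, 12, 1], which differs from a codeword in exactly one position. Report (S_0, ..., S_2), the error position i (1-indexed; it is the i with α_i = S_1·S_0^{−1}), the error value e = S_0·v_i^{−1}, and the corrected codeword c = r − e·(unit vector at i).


S = (10, 2, 3), error at position 2, error magnitude e = 7, c = [11, 9, 4, 12, 1].

Step 1: column multipliers v_i = (∏_{j≠i}(α_i − α_j))^{−1} mod 13.
  i = 1 (α = 9): (9−8)(9−12)(9−3)(9−4) = 1·(−3)·6·5 = −90 ≡ 1, so v_1 = 1^{−1} = 1 (mod 13).
  i = 2 (α = 8): (8−9)(8−12)(8−3)(8−4) = (−1)·(−4)·5·4 = 80 ≡ 2, so v_2 = 2^{−1} = 7 (mod 13).
  i = 3 (α = 12): (12−9)(12−8)(12−3)(12−4) = 3·4·9·8 = 864 ≡ 6, so v_3 = 6^{−1} = 11 (mod 13).
  i = 4 (α = 3): (3−9)(3−8)(3−12)(3−4) = (−6)·(−5)·(−9)·(−1) = 270 ≡ 10, so v_4 = 10^{−1} = 4 (mod 13).
  i = 5 (α = 4): (4−9)(4−8)(4−12)(4−3) = (−5)·(−4)·(−8)·1 = −160 ≡ 9, so v_5 = 9^{−1} = 3 (mod 13).
  v = [1, 7, 11, 4, 3].
Step 2: syndromes of r = [11, 3, 4, 12, 1] (all sums mod 13).
  S_0 = Σ v_i r_i = 1·11 + 7·3 + 11·4 + 4·12 + 3·1 = 127 ≡ 10.
  S_1 = Σ v_i α_i r_i = 1·9·11 + 7·8·3 + 11·12·4 + 4·3·12 + 3·4·1 = 951 ≡ 2.
  α_i^2 mod 13 = [3, 12, 1, 9, 3].
  S_2 = Σ v_i α_i^2 r_i = 1·3·11 + 7·12·3 + 11·1·4 + 4·9·12 + 3·3·1 = 770 ≡ 3.
  S = (10, 2, 3) ≠ 0, so r is not a codeword (an error is present).
Step 3: locate the error. For a single error e at position i, S_ℓ = v_i·e·α_i^ℓ, so α_err = S_1/S_0.
  S_0^{−1} = 10^{−1} = 4 (mod 13), so α_err = 2·4 = 8 ≡ 8 = α_2. Error position i = 2.
  Consistency check: S_2/S_1 = 3·7 = 21 ≡ 8 = α_err ✓ (single-error assumption holds).
Step 4: error magnitude e = S_0/v_2 = S_0·∏_{j≠2}(α_2 − α_j) = 10·2 = 20 ≡ 7 (mod 13).
Step 5: correct position 2: c_2 = r_2 − e = 3 − 7 ≡ 9 (mod 13). Hence c = [11, 9, 4, 12, 1].
  Check: interpolating c through the α_i gives m(x) = 6 + 2·x (degree < 2) with m(α_i) = c_i for every i, so c is indeed a codeword.


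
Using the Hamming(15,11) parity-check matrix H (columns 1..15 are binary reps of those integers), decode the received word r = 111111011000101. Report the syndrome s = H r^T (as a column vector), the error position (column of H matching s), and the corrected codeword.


s = (0, 1, 0, 0)^T, error position = 4, corrected codeword c = 111011011000101

Compute s = H r^T mod 2 one row at a time:
  s_1 = 1 + 1 + 0 + 0 + 0 + 1 + 0 + 1 = 4 ≡ 0 (mod 2).
  s_2 = 1 + 1 + 1 + 0 + 0 + 1 + 0 + 1 = 5 ≡ 1 (mod 2).
  s_3 = 1 + 1 + 1 + 0 + 0 + 0 + 0 + 1 = 4 ≡ 0 (mod 2).
  s_4 = 1 + 1 + 1 + 0 + 1 + 0 + 1 + 1 = 6 ≡ 0 (mod 2).
s = (0, 1, 0, 0)^T — this equals column 4 of H (binary 0100), so error is at position 4.
Correct: flip bit 4 of r = 111111011000101 to get c = 111011011000101.


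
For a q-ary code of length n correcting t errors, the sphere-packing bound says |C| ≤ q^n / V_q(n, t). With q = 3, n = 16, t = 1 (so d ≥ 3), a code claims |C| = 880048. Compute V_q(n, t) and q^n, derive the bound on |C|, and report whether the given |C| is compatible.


V_q(n, t) = 33, q^n = 43046721, Hamming bound = 1304446, |C| = 880048 ≤ bound (satisfied).

Step 1: Compute V_q(n, t) = Σ_{j=0}^1 C(n, j) (q−1)^j.
  j = 0: C(16,0)·(2)^0 = 1·1 = 1.
  j = 1: C(16,1)·(2)^1 = 16·2 = 32.
  V_q(n, t) = 1 + 32 = 33.
Step 2: q^n = 3^16 = 43046721.
Step 3: Hamming bound ⌊q^n / V_q(n,t)⌋ = ⌊43046721/33⌋ = 1304446.
Step 4: Compare |C| = 880048 to 1304446: satisfied.
The claimed |C| lies below the Hamming bound.


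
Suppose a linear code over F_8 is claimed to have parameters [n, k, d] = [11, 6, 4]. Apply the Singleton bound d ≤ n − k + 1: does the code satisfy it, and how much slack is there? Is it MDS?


Singleton RHS = n − k + 1 = 6, slack = 2, bound satisfied, not MDS.

Singleton bound: d ≤ n − k + 1.
Here n = 11, k = 6, so n − k + 1 = 6.
Given d = 4, check d ≤ 6: YES.
Slack = (n − k + 1) − d = 2.
The code is NOT MDS (slack = 2 > 0).
Description: the claimed parameters are [11, 6, 4]_8; such a code would be non-MDS.


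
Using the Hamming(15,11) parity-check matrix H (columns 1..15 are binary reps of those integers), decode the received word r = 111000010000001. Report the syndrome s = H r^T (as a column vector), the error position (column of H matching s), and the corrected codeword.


s = (0, 1, 1, 1)^T, error position = 7, corrected codeword c = 111000110000001

Compute s = H r^T mod 2 one row at a time:
  s_1 = 1 + 0 + 0 + 0 + 0 + 0 + 0 + 1 = 2 ≡ 0 (mod 2).
  s_2 = 0 + 0 + 0 + 0 + 0 + 0 + 0 + 1 = 1 ≡ 1 (mod 2).
  s_3 = 1 + 1 + 0 + 0 + 0 + 0 + 0 + 1 = 3 ≡ 1 (mod 2).
  s_4 = 1 + 1 + 0 + 0 + 0 + 0 + 0 + 1 = 3 ≡ 1 (mod 2).
s = (0, 1, 1, 1)^T — this equals column 7 of H (binary 0111), so error is at position 7.
Correct: flip bit 7 of r = 111000010000001 to get c = 111000110000001.


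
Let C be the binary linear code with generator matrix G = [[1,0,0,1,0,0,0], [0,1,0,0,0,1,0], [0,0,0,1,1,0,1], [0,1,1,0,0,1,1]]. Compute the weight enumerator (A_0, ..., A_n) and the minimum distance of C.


Weight distribution: A_0 = 1, A_2 = 3, A_3 = 4, A_4 = 3, A_5 = 4, A_6 = 1. Minimum distance d = 2.

Enumerate all 2^4 = 16 messages m ∈ F_2^4.
For each, compute codeword c = mG in F_2^7, then tally its weight.
  m = 0000 → c = 0000000, weight = 0.
  m = 1000 → c = 1001000, weight = 2.
  m = 0100 → c = 0100010, weight = 2.
  m = 1100 → c = 1101010, weight = 4.
  m = 0010 → c = 0001101, weight = 3.
  m = 1010 → c = 1000101, weight = 3.
  m = 0110 → c = 0101111, weight = 5.
  m = 1110 → c = 1100111, weight = 5.
  m = 0001 → c = 0110011, weight = 4.
  m = 1001 → c = 1111011, weight = 6.
  m = 0101 → c = 0010001, weight = 2.
  m = 1101 → c = 1011001, weight = 4.
  m = 0011 → c = 0111110, weight = 5.
  m = 1011 → c = 1110110, weight = 5.
  m = 0111 → c = 0011100, weight = 3.
  m = 1111 → c = 1010100, weight = 3.
Tally weights:
  weight 0: 1 codewords.
  weight 2: 3 codewords.
  weight 3: 4 codewords.
  weight 4: 3 codewords.
  weight 5: 4 codewords.
  weight 6: 1 codewords.
Minimum distance d = smallest w > 0 with A_w > 0 = 2.
Sanity: Σ A_w = 16 = 2^4 = 16 ✓.


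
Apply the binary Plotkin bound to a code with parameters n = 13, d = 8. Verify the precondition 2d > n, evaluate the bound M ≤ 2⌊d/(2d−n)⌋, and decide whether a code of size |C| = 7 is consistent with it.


Plotkin bound M ≤ 4; given |C| = 7 > bound (violated).

Check applicability: 2d = 16, n = 13.
2d − n = 3 > 0, so Plotkin applies.
Compute d/(2d−n) = 8/3 ≈ 2.6667.
⌊d/(2d−n)⌋ = 2.
Plotkin bound: M ≤ 2·2 = 4.
Given |C| = 7, check: VIOLATED.
This |C| is above the Plotkin bound, so no binary code with n = 13, d = 8 and 7 codewords exists.


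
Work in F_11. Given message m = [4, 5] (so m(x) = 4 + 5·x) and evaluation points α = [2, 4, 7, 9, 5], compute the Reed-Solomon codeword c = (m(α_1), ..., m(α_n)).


c = [3, 2, 6, 5, 7]

Message polynomial: m(x) = 4 + 5·x (mod 11).
For each evaluation point α_i, compute m(α_i) mod 11:
  α_1 = 2: Horner steps 5 → 3, so m(2) = 3.
  α_2 = 4: Horner steps 5 → 2, so m(4) = 2.
  α_3 = 7: Horner steps 5 → 6, so m(7) = 6.
  α_4 = 9: Horner steps 5 → 5, so m(9) = 5.
  α_5 = 5: Horner steps 5 → 7, so m(5) = 7.
Codeword c = [3, 2, 6, 5, 7] ∈ F_11^5.


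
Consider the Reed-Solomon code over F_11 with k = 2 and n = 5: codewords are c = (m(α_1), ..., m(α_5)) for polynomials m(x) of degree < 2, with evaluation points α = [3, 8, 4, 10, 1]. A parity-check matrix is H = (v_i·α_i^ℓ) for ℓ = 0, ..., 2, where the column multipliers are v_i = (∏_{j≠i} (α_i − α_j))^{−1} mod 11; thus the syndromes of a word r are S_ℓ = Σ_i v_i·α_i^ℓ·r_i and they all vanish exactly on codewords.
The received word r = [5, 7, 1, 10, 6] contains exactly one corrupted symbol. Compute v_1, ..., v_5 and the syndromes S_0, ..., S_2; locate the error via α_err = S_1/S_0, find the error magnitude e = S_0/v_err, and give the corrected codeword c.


S = (1, 1, 1), error at position 5, error magnitude e = 4, c = [5, 7, 1, 10, 2].

Step 1: column multipliers v_i = (∏_{j≠i}(α_i − α_j))^{−1} mod 11.
  i = 1 (α = 3): (3−8)(3−4)(3−10)(3−1) = (−5)·(−1)·(−7)·2 = −70 ≡ 7, so v_1 = 7^{−1} = 8 (mod 11).
  i = 2 (α = 8): (8−3)(8−4)(8−10)(8−1) = 5·4·(−2)·7 = −280 ≡ 6, so v_2 = 6^{−1} = 2 (mod 11).
  i = 3 (α = 4): (4−3)(4−8)(4−10)(4−1) = 1·(−4)·(−6)·3 = 72 ≡ 6, so v_3 = 6^{−1} = 2 (mod 11).
  i = 4 (α = 10): (10−3)(10−8)(10−4)(10−1) = 7·2·6·9 = 756 ≡ 8, so v_4 = 8^{−1} = 7 (mod 11).
  i = 5 (α = 1): (1−3)(1−8)(1−4)(1−10) = (−2)·(−7)·(−3)·(−9) = 378 ≡ 4, so v_5 = 4^{−1} = 3 (mod 11).
  v = [8, 2, 2, 7, 3].
Step 2: syndromes of r = [5, 7, 1, 10, 6] (all sums mod 11).
  S_0 = Σ v_i r_i = 8·5 + 2·7 + 2·1 + 7·10 + 3·6 = 144 ≡ 1.
  S_1 = Σ v_i α_i r_i = 8·3·5 + 2·8·7 + 2·4·1 + 7·10·10 + 3·1·6 = 958 ≡ 1.
  α_i^2 mod 11 = [9, 9, 5, 1, 1].
  S_2 = Σ v_i α_i^2 r_i = 8·9·5 + 2·9·7 + 2·5·1 + 7·1·10 + 3·1·6 = 584 ≡ 1.
  S = (1, 1, 1) ≠ 0, so r is not a codeword (an error is present).
Step 3: locate the error. For a single error e at position i, S_ℓ = v_i·e·α_i^ℓ, so α_err = S_1/S_0.
  S_0^{−1} = 1^{−1} = 1 (mod 11), so α_err = 1·1 = 1 ≡ 1 = α_5. Error position i = 5.
  Consistency check: S_2/S_1 = 1·1 = 1 ≡ 1 = α_err ✓ (single-error assumption holds).
Step 4: error magnitude e = S_0/v_5 = S_0·∏_{j≠5}(α_5 − α_j) = 1·4 = 4 ≡ 4 (mod 11).
Step 5: correct position 5: c_5 = r_5 − e = 6 − 4 ≡ 2 (mod 11). Hence c = [5, 7, 1, 10, 2].
  Check: interpolating c through the α_i gives m(x) = 6 + 7·x (degree < 2) with m(α_i) = c_i for every i, so c is indeed a codeword.


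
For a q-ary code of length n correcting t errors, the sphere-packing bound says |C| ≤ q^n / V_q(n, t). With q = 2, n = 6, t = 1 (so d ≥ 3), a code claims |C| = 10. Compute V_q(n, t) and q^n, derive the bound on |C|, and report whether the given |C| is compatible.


V_q(n, t) = 7, q^n = 64, Hamming bound = 9, |C| = 10 > bound (violated).

Step 1: Compute V_q(n, t) = Σ_{j=0}^1 C(n, j) (q−1)^j.
  j = 0: C(6,0)·(1)^0 = 1·1 = 1.
  j = 1: C(6,1)·(1)^1 = 6·1 = 6.
  V_q(n, t) = 1 + 6 = 7.
Step 2: q^n = 2^6 = 64.
Step 3: Hamming bound ⌊q^n / V_q(n,t)⌋ = ⌊64/7⌋ = 9.
Step 4: Compare |C| = 10 to 9: violated.
The claimed |C| lies above the Hamming bound, so no 2-ary code of length 6 with d ≥ 3 can have 10 codewords.


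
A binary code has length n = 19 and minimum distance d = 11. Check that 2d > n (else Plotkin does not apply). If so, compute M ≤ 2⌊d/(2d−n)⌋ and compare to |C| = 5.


Plotkin bound M ≤ 6; given |C| = 5 ≤ bound (satisfied).

Check applicability: 2d = 22, n = 19.
2d − n = 3 > 0, so Plotkin applies.
Compute d/(2d−n) = 11/3 ≈ 3.6667.
⌊d/(2d−n)⌋ = 3.
Plotkin bound: M ≤ 2·3 = 6.
Given |C| = 5, check: satisfied.
This |C| is below the Plotkin bound.


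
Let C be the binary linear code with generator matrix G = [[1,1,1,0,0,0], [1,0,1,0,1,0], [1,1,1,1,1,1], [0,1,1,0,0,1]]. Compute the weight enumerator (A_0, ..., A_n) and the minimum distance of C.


Weight distribution: A_0 = 1, A_2 = 3, A_3 = 8, A_4 = 3, A_6 = 1. Minimum distance d = 2.

Enumerate all 2^4 = 16 messages m ∈ F_2^4.
For each, compute codeword c = mG in F_2^6, then tally its weight.
  m = 0000 → c = 000000, weight = 0.
  m = 1000 → c = 111000, weight = 3.
  m = 0100 → c = 101010, weight = 3.
  m = 1100 → c = 010010, weight = 2.
  m = 0010 → c = 111111, weight = 6.
  m = 1010 → c = 000111, weight = 3.
  m = 0110 → c = 010101, weight = 3.
  m = 1110 → c = 101101, weight = 4.
  m = 0001 → c = 011001, weight = 3.
  m = 1001 → c = 100001, weight = 2.
  m = 0101 → c = 110011, weight = 4.
  m = 1101 → c = 001011, weight = 3.
  m = 0011 → c = 100110, weight = 3.
  m = 1011 → c = 011110, weight = 4.
  m = 0111 → c = 001100, weight = 2.
  m = 1111 → c = 110100, weight = 3.
Tally weights:
  weight 0: 1 codewords.
  weight 2: 3 codewords.
  weight 3: 8 codewords.
  weight 4: 3 codewords.
  weight 6: 1 codewords.
Minimum distance d = smallest w > 0 with A_w > 0 = 2.
Sanity: Σ A_w = 16 = 2^4 = 16 ✓.


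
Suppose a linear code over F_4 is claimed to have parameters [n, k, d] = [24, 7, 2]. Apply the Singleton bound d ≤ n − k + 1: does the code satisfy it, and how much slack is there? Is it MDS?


Singleton RHS = n − k + 1 = 18, slack = 16, bound satisfied, not MDS.

Singleton bound: d ≤ n − k + 1.
Here n = 24, k = 7, so n − k + 1 = 18.
Given d = 2, check d ≤ 18: YES.
Slack = (n − k + 1) − d = 16.
The code is NOT MDS (slack = 16 > 0).
Description: the claimed parameters are [24, 7, 2]_4; such a code would be non-MDS.


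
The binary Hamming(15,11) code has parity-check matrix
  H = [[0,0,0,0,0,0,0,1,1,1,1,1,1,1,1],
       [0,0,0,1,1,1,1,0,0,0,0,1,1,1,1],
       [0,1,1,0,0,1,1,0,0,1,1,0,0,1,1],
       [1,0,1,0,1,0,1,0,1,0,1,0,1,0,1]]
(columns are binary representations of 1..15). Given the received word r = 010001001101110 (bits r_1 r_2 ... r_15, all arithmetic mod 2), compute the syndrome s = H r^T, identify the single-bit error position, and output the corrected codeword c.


s = (1, 0, 0, 0)^T, error position = 8, corrected codeword c = 010001011101110

Compute s = H r^T mod 2 one row at a time:
  s_1 = 0 + 1 + 1 + 0 + 1 + 1 + 1 + 0 = 5 ≡ 1 (mod 2).
  s_2 = 0 + 0 + 1 + 0 + 1 + 1 + 1 + 0 = 4 ≡ 0 (mod 2).
  s_3 = 1 + 0 + 1 + 0 + 1 + 0 + 1 + 0 = 4 ≡ 0 (mod 2).
  s_4 = 0 + 0 + 0 + 0 + 1 + 0 + 1 + 0 = 2 ≡ 0 (mod 2).
s = (1, 0, 0, 0)^T — this equals column 8 of H (binary 1000), so error is at position 8.
Correct: flip bit 8 of r = 010001001101110 to get c = 010001011101110.


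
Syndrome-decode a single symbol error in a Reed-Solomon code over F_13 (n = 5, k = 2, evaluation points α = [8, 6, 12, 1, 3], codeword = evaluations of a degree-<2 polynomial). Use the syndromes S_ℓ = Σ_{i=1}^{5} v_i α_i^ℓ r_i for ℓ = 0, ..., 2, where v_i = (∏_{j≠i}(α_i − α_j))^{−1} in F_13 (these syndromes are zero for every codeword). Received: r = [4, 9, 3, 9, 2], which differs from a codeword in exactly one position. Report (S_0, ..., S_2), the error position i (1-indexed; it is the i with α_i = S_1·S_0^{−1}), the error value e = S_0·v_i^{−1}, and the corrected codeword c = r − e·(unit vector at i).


S = (1, 6, 10), error at position 2, error magnitude e = 11, c = [4, 11, 3, 9, 2].

Step 1: column multipliers v_i = (∏_{j≠i}(α_i − α_j))^{−1} mod 13.
  i = 1 (α = 8): (8−6)(8−12)(8−1)(8−3) = 2·(−4)·7·5 = −280 ≡ 6, so v_1 = 6^{−1} = 11 (mod 13).
  i = 2 (α = 6): (6−8)(6−12)(6−1)(6−3) = (−2)·(−6)·5·3 = 180 ≡ 11, so v_2 = 11^{−1} = 6 (mod 13).
  i = 3 (α = 12): (12−8)(12−6)(12−1)(12−3) = 4·6·11·9 = 2376 ≡ 10, so v_3 = 10^{−1} = 4 (mod 13).
  i = 4 (α = 1): (1−8)(1−6)(1−12)(1−3) = (−7)·(−5)·(−11)·(−2) = 770 ≡ 3, so v_4 = 3^{−1} = 9 (mod 13).
  i = 5 (α = 3): (3−8)(3−6)(3−12)(3−1) = (−5)·(−3)·(−9)·2 = −270 ≡ 3, so v_5 = 3^{−1} = 9 (mod 13).
  v = [11, 6, 4, 9, 9].
Step 2: syndromes of r = [4, 9, 3, 9, 2] (all sums mod 13).
  S_0 = Σ v_i r_i = 11·4 + 6·9 + 4·3 + 9·9 + 9·2 = 209 ≡ 1.
  S_1 = Σ v_i α_i r_i = 11·8·4 + 6·6·9 + 4·12·3 + 9·1·9 + 9·3·2 = 955 ≡ 6.
  α_i^2 mod 13 = [12, 10, 1, 1, 9].
  S_2 = Σ v_i α_i^2 r_i = 11·12·4 + 6·10·9 + 4·1·3 + 9·1·9 + 9·9·2 = 1323 ≡ 10.
  S = (1, 6, 10) ≠ 0, so r is not a codeword (an error is present).
Step 3: locate the error. For a single error e at position i, S_ℓ = v_i·e·α_i^ℓ, so α_err = S_1/S_0.
  S_0^{−1} = 1^{−1} = 1 (mod 13), so α_err = 6·1 = 6 ≡ 6 = α_2. Error position i = 2.
  Consistency check: S_2/S_1 = 10·11 = 110 ≡ 6 = α_err ✓ (single-error assumption holds).
Step 4: error magnitude e = S_0/v_2 = S_0·∏_{j≠2}(α_2 − α_j) = 1·11 = 11 ≡ 11 (mod 13).
Step 5: correct position 2: c_2 = r_2 − e = 9 − 11 ≡ 11 (mod 13). Hence c = [4, 11, 3, 9, 2].
  Check: interpolating c through the α_i gives m(x) = 6 + 3·x (degree < 2) with m(α_i) = c_i for every i, so c is indeed a codeword.


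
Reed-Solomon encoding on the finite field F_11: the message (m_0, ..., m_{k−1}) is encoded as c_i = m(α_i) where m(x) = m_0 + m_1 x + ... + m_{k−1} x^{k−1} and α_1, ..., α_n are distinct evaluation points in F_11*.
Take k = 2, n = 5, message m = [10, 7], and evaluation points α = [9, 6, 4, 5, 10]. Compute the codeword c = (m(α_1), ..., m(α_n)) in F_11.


c = [7, 8, 5, 1, 3]

Message polynomial: m(x) = 10 + 7·x (mod 11).
For each evaluation point α_i, compute m(α_i) mod 11:
  α_1 = 9: Horner steps 7 → 7, so m(9) = 7.
  α_2 = 6: Horner steps 7 → 8, so m(6) = 8.
  α_3 = 4: Horner steps 7 → 5, so m(4) = 5.
  α_4 = 5: Horner steps 7 → 1, so m(5) = 1.
  α_5 = 10: Horner steps 7 → 3, so m(10) = 3.
Codeword c = [7, 8, 5, 1, 3] ∈ F_11^5.
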